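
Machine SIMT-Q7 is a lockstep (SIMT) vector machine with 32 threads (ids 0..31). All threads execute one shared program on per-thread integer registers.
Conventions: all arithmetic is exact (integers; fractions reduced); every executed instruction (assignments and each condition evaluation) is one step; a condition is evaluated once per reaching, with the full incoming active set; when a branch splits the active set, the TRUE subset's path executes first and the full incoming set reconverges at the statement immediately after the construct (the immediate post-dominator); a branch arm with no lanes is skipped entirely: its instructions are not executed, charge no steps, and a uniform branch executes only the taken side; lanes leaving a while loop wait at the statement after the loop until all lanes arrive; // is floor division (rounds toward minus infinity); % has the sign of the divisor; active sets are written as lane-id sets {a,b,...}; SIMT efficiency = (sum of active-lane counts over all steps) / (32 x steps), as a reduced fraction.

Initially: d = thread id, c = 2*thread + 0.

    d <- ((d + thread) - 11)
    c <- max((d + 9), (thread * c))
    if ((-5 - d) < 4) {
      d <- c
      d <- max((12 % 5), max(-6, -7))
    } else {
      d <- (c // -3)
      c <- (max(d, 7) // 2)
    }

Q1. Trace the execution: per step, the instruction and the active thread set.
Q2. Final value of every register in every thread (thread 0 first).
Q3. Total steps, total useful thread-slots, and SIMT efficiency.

step 0: d <- ((d + thread) - 11)     {0,1,2,3,4,5,6,7,8,9,10,11,12,13,14,15,16,17,18,19,20,21,22,23,24,25,26,27,28,29,30,31}
step 1: c <- max((d + 9), (thread * c)) {0,1,2,3,4,5,6,7,8,9,10,11,12,13,14,15,16,17,18,19,20,21,22,23,24,25,26,27,28,29,30,31}
step 2: eval ((-5 - d) < 4)          {0,1,2,3,4,5,6,7,8,9,10,11,12,13,14,15,16,17,18,19,20,21,22,23,24,25,26,27,28,29,30,31}
step 3: d <- c                       {2,3,4,5,6,7,8,9,10,11,12,13,14,15,16,17,18,19,20,21,22,23,24,25,26,27,28,29,30,31}
step 4: d <- max((12 % 5), max(-6, -7)) {2,3,4,5,6,7,8,9,10,11,12,13,14,15,16,17,18,19,20,21,22,23,24,25,26,27,28,29,30,31}
step 5: d <- (c // -3)               {0,1}
step 6: c <- (max(d, 7) // 2)        {0,1}

Answer: 7 steps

d: 0,-1,2,2,2,2,2,2,2,2,2,2,2,2,2,2,2,2,2,2,2,2,2,2,2,2,2,2,2,2,2,2
c: 3,3,8,18,32,50,72,98,128,162,200,242,288,338,392,450,512,578,648,722,800,882,968,1058,1152,1250,1352,1458,1568,1682,1800,1922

steps = 7; useful = 160; efficiency = 160/224 = 5/7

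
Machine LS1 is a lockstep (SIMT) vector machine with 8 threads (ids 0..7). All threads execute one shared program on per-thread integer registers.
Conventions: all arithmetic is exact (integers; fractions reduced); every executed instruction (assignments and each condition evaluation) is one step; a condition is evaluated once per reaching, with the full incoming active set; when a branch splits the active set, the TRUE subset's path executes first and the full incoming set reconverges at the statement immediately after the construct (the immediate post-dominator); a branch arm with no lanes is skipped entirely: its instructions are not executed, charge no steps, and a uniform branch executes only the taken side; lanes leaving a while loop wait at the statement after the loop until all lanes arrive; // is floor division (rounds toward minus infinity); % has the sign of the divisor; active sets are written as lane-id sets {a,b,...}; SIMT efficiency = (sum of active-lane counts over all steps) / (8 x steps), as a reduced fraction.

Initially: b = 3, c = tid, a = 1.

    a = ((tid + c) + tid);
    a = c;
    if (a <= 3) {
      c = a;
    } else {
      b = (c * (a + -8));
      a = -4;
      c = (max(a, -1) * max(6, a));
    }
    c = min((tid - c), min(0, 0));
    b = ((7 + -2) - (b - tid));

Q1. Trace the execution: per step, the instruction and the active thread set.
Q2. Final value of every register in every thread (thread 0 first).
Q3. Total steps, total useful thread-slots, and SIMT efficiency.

step 0: a <- ((tid + c) + tid)       {0,1,2,3,4,5,6,7}
step 1: a <- c                       {0,1,2,3,4,5,6,7}
step 2: eval (a <= 3)                {0,1,2,3,4,5,6,7}
step 3: c <- a                       {0,1,2,3}
step 4: b <- (c * (a + -8))          {4,5,6,7}
step 5: a <- -4                      {4,5,6,7}
step 6: c <- (max(a, -1) * max(6, a)) {4,5,6,7}
step 7: c <- min((tid - c), min(0, 0)) {0,1,2,3,4,5,6,7}
step 8: b <- ((7 + -2) - (b - tid))  {0,1,2,3,4,5,6,7}

Answer: 9 steps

b: 2,3,4,5,25,25,23,19
c: 0,0,0,0,0,0,0,0
a: 0,1,2,3,-4,-4,-4,-4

steps = 9; useful = 56; efficiency = 56/72 = 7/9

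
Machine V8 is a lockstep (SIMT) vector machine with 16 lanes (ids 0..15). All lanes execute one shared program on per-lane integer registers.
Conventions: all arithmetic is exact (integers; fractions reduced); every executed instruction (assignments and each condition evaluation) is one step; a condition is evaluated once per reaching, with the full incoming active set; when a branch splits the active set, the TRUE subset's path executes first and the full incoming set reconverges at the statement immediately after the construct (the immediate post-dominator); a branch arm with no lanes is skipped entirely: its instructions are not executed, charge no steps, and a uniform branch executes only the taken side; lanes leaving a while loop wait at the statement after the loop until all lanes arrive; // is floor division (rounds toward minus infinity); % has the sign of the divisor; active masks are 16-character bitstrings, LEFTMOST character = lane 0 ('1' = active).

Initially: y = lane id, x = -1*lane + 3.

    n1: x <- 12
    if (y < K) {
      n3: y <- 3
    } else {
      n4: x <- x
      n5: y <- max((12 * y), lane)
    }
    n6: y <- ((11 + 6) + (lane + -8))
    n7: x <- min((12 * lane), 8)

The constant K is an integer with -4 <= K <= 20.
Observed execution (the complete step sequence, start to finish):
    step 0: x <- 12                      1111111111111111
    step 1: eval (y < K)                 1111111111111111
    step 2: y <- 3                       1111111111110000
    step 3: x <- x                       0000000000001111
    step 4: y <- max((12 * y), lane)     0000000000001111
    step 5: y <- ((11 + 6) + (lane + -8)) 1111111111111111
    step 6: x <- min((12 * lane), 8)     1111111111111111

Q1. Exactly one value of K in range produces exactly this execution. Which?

Answer: K = 12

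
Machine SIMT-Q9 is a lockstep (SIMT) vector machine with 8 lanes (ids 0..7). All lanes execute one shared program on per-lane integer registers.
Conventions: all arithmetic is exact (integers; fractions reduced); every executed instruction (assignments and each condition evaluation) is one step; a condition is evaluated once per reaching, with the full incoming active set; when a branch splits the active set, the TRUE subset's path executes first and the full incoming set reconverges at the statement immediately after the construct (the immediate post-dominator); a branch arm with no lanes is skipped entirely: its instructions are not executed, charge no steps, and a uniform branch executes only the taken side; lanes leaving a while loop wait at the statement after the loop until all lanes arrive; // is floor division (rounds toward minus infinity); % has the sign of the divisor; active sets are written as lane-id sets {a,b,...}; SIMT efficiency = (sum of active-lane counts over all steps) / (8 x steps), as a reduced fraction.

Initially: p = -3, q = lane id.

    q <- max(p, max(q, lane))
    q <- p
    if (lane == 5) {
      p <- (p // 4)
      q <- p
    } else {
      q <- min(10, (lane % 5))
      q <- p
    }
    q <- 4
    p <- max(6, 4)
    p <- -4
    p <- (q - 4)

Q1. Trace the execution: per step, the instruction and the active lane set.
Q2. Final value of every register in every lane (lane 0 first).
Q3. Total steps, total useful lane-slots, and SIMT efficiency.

step 0: q <- max(p, max(q, lane))    {0,1,2,3,4,5,6,7}
step 1: q <- p                       {0,1,2,3,4,5,6,7}
step 2: eval (lane == 5)             {0,1,2,3,4,5,6,7}
step 3: p <- (p // 4)                {5}
step 4: q <- p                       {5}
step 5: q <- min(10, (lane % 5))     {0,1,2,3,4,6,7}
step 6: q <- p                       {0,1,2,3,4,6,7}
step 7: q <- 4                       {0,1,2,3,4,5,6,7}
step 8: p <- max(6, 4)               {0,1,2,3,4,5,6,7}
step 9: p <- -4                      {0,1,2,3,4,5,6,7}
step 10: p <- (q - 4)                 {0,1,2,3,4,5,6,7}

Answer: 11 steps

p: 0,0,0,0,0,0,0,0
q: 4,4,4,4,4,4,4,4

steps = 11; useful = 72; efficiency = 72/88 = 9/11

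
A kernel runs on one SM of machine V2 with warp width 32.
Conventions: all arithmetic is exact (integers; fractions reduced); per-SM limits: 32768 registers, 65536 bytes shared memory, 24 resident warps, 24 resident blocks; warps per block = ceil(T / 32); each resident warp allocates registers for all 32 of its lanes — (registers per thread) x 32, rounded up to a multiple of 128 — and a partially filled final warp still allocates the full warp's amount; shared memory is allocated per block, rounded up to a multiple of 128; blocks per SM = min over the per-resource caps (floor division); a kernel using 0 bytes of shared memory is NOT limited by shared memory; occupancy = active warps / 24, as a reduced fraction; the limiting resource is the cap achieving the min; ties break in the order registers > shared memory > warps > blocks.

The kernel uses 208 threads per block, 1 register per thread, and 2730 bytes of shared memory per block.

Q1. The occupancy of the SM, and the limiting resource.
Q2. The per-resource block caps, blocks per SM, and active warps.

Answer: occupancy 7/8, limited by warps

registers: 36 blocks
shared memory: 23 blocks
warps: 3 blocks
blocks: 24 blocks

Answer: 3 blocks, 21 active warps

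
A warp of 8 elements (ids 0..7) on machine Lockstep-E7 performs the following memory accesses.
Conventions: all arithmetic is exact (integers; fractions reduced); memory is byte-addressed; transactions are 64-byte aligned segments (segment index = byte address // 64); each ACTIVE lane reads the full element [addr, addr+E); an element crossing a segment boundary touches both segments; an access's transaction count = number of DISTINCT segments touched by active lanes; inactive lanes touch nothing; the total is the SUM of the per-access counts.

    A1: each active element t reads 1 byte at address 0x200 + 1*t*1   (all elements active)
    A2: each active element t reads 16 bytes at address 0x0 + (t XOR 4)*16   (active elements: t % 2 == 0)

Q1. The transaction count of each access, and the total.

A1: 1 transaction
A2: 2 transactions

Answer: 1,2; total 3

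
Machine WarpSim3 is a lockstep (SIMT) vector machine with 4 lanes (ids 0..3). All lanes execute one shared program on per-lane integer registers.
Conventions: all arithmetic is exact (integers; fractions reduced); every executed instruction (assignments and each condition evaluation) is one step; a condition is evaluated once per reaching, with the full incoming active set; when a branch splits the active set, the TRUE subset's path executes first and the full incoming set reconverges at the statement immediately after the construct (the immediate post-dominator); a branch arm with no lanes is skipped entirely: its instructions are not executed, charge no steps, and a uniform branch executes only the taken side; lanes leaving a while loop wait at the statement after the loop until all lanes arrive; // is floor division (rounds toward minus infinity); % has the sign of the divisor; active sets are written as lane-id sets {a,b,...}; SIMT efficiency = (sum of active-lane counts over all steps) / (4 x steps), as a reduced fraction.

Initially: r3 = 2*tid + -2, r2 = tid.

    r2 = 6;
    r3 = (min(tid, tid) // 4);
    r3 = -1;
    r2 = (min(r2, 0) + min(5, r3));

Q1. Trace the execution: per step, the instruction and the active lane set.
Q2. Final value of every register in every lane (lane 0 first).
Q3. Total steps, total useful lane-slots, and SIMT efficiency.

step 0: r2 <- 6                      {0,1,2,3}
step 1: r3 <- (min(tid, tid) // 4)   {0,1,2,3}
step 2: r3 <- -1                     {0,1,2,3}
step 3: r2 <- (min(r2, 0) + min(5, r3)) {0,1,2,3}

Answer: 4 steps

r3: -1,-1,-1,-1
r2: -1,-1,-1,-1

steps = 4; useful = 16; efficiency = 16/16 = 1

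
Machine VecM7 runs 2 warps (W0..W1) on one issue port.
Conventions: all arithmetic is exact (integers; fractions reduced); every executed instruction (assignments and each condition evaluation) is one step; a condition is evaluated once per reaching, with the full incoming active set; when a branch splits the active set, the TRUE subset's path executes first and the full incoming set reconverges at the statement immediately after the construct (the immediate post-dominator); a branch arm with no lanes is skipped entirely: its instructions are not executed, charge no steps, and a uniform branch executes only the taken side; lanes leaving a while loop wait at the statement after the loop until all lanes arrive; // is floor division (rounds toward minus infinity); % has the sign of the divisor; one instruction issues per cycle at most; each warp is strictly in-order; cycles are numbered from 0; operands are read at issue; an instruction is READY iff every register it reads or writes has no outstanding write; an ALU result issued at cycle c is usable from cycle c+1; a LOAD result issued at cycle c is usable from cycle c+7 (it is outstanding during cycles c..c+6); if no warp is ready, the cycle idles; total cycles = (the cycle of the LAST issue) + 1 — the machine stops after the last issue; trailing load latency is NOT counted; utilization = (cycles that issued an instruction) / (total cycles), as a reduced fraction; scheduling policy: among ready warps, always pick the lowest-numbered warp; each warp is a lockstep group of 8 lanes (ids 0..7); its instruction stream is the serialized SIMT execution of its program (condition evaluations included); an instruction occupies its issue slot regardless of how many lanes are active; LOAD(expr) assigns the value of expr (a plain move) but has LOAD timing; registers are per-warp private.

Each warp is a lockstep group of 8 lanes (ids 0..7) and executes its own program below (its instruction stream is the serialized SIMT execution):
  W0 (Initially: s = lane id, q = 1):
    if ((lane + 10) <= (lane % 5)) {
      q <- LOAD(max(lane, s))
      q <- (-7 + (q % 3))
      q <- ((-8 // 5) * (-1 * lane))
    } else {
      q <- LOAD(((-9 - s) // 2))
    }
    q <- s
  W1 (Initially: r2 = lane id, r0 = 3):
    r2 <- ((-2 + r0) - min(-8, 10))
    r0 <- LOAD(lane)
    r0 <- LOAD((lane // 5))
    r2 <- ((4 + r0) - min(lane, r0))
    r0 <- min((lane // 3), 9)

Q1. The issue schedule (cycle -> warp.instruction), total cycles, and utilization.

cycle 0: W0.I0
cycle 1: W0.I1
cycle 2: W1.I0
cycle 3: W1.I1
cycle 4: idle
cycle 5: idle
cycle 6: idle
cycle 7: idle
cycle 8: W0.I2
cycle 9: idle
cycle 10: W1.I2
cycle 11: idle
cycle 12: idle
cycle 13: idle
cycle 14: idle
cycle 15: idle
cycle 16: idle
cycle 17: W1.I3
cycle 18: W1.I4

Answer: 19 cycles, utilization 8/19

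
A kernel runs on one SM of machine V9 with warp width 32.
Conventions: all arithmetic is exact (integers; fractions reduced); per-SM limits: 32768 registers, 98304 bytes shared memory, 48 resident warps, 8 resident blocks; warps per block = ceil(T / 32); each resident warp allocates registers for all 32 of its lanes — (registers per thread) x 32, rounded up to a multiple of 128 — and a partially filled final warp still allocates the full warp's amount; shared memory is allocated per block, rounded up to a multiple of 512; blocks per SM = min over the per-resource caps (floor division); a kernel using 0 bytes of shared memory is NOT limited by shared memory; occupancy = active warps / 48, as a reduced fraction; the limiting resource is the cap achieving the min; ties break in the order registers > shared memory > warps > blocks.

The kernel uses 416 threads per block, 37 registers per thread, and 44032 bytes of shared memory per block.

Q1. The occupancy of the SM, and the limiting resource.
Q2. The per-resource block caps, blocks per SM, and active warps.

Answer: occupancy 13/48, limited by registers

registers: 1 block
shared memory: 2 blocks
warps: 3 blocks
blocks: 8 blocks

Answer: 1 block, 13 active warps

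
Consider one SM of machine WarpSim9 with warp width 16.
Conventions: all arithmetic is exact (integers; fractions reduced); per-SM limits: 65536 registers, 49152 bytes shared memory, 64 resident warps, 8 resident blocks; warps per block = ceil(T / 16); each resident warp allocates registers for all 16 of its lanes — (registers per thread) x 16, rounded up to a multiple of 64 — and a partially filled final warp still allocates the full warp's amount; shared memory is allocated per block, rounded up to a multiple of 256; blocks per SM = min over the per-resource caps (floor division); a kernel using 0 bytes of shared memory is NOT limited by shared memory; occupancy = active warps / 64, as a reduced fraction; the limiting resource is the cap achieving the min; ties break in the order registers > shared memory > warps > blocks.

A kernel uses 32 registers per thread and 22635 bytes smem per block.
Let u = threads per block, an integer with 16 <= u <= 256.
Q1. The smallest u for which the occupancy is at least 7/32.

Answer: u = 97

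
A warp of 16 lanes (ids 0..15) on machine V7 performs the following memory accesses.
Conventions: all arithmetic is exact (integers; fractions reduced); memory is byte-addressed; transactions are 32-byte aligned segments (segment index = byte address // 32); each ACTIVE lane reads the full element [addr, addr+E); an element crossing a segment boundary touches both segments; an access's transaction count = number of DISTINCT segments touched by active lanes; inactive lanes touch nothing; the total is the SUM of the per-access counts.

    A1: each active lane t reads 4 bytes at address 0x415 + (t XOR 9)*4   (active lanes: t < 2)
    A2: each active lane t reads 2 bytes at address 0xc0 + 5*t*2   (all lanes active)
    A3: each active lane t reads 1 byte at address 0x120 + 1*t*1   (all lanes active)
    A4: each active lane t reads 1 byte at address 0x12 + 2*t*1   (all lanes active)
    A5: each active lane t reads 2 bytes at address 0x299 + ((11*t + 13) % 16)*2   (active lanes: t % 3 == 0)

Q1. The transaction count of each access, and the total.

A1: 1 transaction
A2: 5 transactions
A3: 1 transaction
A4: 2 transactions
A5: 2 transactions

Answer: 1,5,1,2,2; total 11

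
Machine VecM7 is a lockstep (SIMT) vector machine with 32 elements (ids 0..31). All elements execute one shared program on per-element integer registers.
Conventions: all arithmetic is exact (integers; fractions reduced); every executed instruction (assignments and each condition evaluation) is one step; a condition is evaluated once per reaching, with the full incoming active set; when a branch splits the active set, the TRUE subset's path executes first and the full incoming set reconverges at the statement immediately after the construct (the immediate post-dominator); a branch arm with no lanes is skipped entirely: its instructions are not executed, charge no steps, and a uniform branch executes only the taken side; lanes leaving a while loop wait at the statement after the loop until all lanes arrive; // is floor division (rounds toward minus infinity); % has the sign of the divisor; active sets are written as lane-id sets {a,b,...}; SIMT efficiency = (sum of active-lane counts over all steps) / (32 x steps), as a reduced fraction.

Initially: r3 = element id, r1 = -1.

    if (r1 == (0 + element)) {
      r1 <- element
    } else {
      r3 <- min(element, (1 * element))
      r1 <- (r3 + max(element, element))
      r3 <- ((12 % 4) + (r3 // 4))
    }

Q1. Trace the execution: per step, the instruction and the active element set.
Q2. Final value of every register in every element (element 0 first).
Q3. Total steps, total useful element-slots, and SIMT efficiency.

step 0: eval (r1 == (0 + element))   {0,1,2,3,4,5,6,7,8,9,10,11,12,13,14,15,16,17,18,19,20,21,22,23,24,25,26,27,28,29,30,31}
step 1: r3 <- min(element, (1 * element)) {0,1,2,3,4,5,6,7,8,9,10,11,12,13,14,15,16,17,18,19,20,21,22,23,24,25,26,27,28,29,30,31}
step 2: r1 <- (r3 + max(element, element)) {0,1,2,3,4,5,6,7,8,9,10,11,12,13,14,15,16,17,18,19,20,21,22,23,24,25,26,27,28,29,30,31}
step 3: r3 <- ((12 % 4) + (r3 // 4)) {0,1,2,3,4,5,6,7,8,9,10,11,12,13,14,15,16,17,18,19,20,21,22,23,24,25,26,27,28,29,30,31}

Answer: 4 steps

r3: 0,0,0,0,1,1,1,1,2,2,2,2,3,3,3,3,4,4,4,4,5,5,5,5,6,6,6,6,7,7,7,7
r1: 0,2,4,6,8,10,12,14,16,18,20,22,24,26,28,30,32,34,36,38,40,42,44,46,48,50,52,54,56,58,60,62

steps = 4; useful = 128; efficiency = 128/128 = 1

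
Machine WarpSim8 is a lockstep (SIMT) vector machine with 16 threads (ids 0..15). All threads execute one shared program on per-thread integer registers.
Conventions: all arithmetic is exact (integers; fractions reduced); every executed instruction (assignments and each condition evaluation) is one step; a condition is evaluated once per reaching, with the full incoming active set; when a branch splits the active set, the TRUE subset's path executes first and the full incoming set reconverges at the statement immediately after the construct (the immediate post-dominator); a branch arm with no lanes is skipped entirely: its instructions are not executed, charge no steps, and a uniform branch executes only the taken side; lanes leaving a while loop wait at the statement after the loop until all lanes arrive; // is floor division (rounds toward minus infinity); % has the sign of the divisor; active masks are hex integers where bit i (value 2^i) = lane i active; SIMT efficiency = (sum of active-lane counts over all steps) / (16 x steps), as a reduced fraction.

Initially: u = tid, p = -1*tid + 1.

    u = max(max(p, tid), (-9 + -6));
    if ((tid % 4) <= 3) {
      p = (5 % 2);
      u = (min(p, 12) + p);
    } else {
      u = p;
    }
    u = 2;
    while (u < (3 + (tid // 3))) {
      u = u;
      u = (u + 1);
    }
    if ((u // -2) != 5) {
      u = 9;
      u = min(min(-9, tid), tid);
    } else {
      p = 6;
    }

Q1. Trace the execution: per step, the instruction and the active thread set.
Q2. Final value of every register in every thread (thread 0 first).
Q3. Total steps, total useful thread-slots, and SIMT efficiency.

step 0: u <- max(max(p, tid), (-9 + -6)) 0xffff
step 1: eval ((tid % 4) <= 3)        0xffff
step 2: p <- (5 % 2)                 0xffff
step 3: u <- (min(p, 12) + p)        0xffff
step 4: u <- 2                       0xffff
step 5: eval (u < (3 + (tid // 3)))  0xffff
step 6: u <- u                       0xffff
step 7: u <- (u + 1)                 0xffff
step 8: eval (u < (3 + (tid // 3)))  0xffff
step 9: u <- u                       0xfff8
step 10: u <- (u + 1)                 0xfff8
step 11: eval (u < (3 + (tid // 3)))  0xfff8
step 12: u <- u                       0xffc0
step 13: u <- (u + 1)                 0xffc0
step 14: eval (u < (3 + (tid // 3)))  0xffc0
step 15: u <- u                       0xfe00
step 16: u <- (u + 1)                 0xfe00
step 17: eval (u < (3 + (tid // 3)))  0xfe00
step 18: u <- u                       0xf000
step 19: u <- (u + 1)                 0xf000
step 20: eval (u < (3 + (tid // 3)))  0xf000
step 21: u <- u                       0x8000
step 22: u <- (u + 1)                 0x8000
step 23: eval (u < (3 + (tid // 3)))  0x8000
step 24: eval ((u // -2) != 5)        0xffff
step 25: u <- 9                       0xffff
step 26: u <- min(min(-9, tid), tid)  0xffff

Answer: 27 steps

u: -9,-9,-9,-9,-9,-9,-9,-9,-9,-9,-9,-9,-9,-9,-9,-9
p: 1,1,1,1,1,1,1,1,1,1,1,1,1,1,1,1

steps = 27; useful = 297; efficiency = 297/432 = 11/16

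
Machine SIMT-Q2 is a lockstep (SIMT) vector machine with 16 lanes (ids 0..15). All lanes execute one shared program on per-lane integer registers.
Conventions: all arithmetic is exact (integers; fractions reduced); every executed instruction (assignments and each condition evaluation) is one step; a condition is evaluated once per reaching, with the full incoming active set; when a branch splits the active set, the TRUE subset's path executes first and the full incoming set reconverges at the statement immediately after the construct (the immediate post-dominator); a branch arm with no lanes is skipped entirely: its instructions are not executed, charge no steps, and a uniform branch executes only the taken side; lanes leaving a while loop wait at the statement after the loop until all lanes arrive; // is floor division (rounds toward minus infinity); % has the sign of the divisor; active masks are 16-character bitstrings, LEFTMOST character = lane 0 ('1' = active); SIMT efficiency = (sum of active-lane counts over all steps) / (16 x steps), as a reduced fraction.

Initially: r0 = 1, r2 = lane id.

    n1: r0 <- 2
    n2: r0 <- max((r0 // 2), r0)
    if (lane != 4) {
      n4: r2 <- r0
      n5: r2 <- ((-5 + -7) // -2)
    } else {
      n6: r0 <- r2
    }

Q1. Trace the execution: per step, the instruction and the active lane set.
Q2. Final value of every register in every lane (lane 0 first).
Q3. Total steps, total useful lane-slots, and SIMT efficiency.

step 0: r0 <- 2                      1111111111111111
step 1: r0 <- max((r0 // 2), r0)     1111111111111111
step 2: eval (lane != 4)             1111111111111111
step 3: r2 <- r0                     1111011111111111
step 4: r2 <- ((-5 + -7) // -2)      1111011111111111
step 5: r0 <- r2                     0000100000000000

Answer: 6 steps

r0: 2,2,2,2,4,2,2,2,2,2,2,2,2,2,2,2
r2: 6,6,6,6,4,6,6,6,6,6,6,6,6,6,6,6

steps = 6; useful = 79; efficiency = 79/96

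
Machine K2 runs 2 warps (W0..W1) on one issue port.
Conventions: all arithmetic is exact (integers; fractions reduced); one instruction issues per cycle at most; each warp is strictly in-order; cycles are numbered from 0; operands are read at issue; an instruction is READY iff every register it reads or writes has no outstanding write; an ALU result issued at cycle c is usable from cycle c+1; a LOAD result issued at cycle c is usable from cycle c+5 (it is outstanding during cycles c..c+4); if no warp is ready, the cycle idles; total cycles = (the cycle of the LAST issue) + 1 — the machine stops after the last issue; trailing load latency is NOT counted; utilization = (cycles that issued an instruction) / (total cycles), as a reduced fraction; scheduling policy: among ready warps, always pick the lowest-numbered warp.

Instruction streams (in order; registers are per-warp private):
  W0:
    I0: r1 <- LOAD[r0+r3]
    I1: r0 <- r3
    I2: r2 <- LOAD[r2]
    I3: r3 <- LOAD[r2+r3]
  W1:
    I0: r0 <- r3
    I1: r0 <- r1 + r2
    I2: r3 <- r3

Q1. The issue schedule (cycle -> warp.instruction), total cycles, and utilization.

cycle 0: W0.I0
cycle 1: W0.I1
cycle 2: W0.I2
cycle 3: W1.I0
cycle 4: W1.I1
cycle 5: W1.I2
cycle 6: idle
cycle 7: W0.I3

Answer: 8 cycles, utilization 7/8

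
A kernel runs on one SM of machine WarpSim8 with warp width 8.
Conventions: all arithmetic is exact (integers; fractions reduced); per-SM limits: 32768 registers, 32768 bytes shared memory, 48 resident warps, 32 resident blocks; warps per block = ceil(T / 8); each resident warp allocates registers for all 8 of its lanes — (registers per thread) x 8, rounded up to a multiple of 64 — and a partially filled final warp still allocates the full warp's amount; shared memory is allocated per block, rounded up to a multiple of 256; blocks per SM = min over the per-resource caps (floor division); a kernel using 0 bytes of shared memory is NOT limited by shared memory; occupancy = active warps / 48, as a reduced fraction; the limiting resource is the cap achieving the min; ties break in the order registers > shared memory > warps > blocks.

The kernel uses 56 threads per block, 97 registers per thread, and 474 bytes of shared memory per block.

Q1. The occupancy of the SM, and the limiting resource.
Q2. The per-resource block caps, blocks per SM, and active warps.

Answer: occupancy 35/48, limited by registers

registers: 5 blocks
shared memory: 64 blocks
warps: 6 blocks
blocks: 32 blocks

Answer: 5 blocks, 35 active warps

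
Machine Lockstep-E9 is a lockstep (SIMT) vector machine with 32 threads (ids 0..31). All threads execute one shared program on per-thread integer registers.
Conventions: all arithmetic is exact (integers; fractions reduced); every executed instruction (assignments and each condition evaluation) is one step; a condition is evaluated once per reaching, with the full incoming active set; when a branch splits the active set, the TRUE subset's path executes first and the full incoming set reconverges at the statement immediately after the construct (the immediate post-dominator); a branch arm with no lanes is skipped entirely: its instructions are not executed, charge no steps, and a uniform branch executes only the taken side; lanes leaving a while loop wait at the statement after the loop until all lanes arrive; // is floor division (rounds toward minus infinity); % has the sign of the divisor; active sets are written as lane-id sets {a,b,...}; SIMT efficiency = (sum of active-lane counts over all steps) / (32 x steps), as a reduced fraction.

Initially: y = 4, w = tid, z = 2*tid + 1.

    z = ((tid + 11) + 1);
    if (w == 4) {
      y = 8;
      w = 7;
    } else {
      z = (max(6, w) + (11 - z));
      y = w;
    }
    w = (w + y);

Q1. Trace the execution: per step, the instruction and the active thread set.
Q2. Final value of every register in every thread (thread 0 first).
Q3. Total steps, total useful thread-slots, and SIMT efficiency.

step 0: z <- ((tid + 11) + 1)        {0,1,2,3,4,5,6,7,8,9,10,11,12,13,14,15,16,17,18,19,20,21,22,23,24,25,26,27,28,29,30,31}
step 1: eval (w == 4)                {0,1,2,3,4,5,6,7,8,9,10,11,12,13,14,15,16,17,18,19,20,21,22,23,24,25,26,27,28,29,30,31}
step 2: y <- 8                       {4}
step 3: w <- 7                       {4}
step 4: z <- (max(6, w) + (11 - z))  {0,1,2,3,5,6,7,8,9,10,11,12,13,14,15,16,17,18,19,20,21,22,23,24,25,26,27,28,29,30,31}
step 5: y <- w                       {0,1,2,3,5,6,7,8,9,10,11,12,13,14,15,16,17,18,19,20,21,22,23,24,25,26,27,28,29,30,31}
step 6: w <- (w + y)                 {0,1,2,3,4,5,6,7,8,9,10,11,12,13,14,15,16,17,18,19,20,21,22,23,24,25,26,27,28,29,30,31}

Answer: 7 steps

y: 0,1,2,3,8,5,6,7,8,9,10,11,12,13,14,15,16,17,18,19,20,21,22,23,24,25,26,27,28,29,30,31
w: 0,2,4,6,15,10,12,14,16,18,20,22,24,26,28,30,32,34,36,38,40,42,44,46,48,50,52,54,56,58,60,62
z: 5,4,3,2,16,0,-1,-1,-1,-1,-1,-1,-1,-1,-1,-1,-1,-1,-1,-1,-1,-1,-1,-1,-1,-1,-1,-1,-1,-1,-1,-1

steps = 7; useful = 160; efficiency = 160/224 = 5/7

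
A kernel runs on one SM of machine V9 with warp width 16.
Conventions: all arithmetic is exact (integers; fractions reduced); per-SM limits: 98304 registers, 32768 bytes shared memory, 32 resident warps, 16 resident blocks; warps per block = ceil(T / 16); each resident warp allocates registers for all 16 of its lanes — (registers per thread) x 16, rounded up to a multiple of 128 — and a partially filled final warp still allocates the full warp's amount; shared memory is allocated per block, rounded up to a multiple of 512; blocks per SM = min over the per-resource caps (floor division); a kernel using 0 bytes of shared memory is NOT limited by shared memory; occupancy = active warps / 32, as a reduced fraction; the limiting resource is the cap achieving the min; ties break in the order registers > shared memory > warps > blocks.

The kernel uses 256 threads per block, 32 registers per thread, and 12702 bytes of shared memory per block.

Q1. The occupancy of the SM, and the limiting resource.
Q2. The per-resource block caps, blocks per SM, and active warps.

Answer: occupancy 1, limited by shared memory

registers: 12 blocks
shared memory: 2 blocks
warps: 2 blocks
blocks: 16 blocks

Answer: 2 blocks, 32 active warps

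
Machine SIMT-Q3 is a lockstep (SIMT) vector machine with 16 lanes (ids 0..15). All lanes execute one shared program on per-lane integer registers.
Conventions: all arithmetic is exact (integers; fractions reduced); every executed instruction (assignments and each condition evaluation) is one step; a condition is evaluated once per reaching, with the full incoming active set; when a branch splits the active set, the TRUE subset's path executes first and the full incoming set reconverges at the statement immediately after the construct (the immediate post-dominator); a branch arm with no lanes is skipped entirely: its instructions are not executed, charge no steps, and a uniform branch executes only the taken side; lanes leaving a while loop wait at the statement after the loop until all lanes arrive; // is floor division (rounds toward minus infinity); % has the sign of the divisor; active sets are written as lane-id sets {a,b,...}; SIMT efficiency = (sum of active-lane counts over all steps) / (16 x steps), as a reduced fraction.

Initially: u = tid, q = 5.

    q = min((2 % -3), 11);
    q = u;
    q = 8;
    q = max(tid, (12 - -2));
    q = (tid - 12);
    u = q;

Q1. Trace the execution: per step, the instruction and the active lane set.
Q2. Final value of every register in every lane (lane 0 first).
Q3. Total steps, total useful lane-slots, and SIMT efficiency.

step 0: q <- min((2 % -3), 11)       {0,1,2,3,4,5,6,7,8,9,10,11,12,13,14,15}
step 1: q <- u                       {0,1,2,3,4,5,6,7,8,9,10,11,12,13,14,15}
step 2: q <- 8                       {0,1,2,3,4,5,6,7,8,9,10,11,12,13,14,15}
step 3: q <- max(tid, (12 - -2))     {0,1,2,3,4,5,6,7,8,9,10,11,12,13,14,15}
step 4: q <- (tid - 12)              {0,1,2,3,4,5,6,7,8,9,10,11,12,13,14,15}
step 5: u <- q                       {0,1,2,3,4,5,6,7,8,9,10,11,12,13,14,15}

Answer: 6 steps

u: -12,-11,-10,-9,-8,-7,-6,-5,-4,-3,-2,-1,0,1,2,3
q: -12,-11,-10,-9,-8,-7,-6,-5,-4,-3,-2,-1,0,1,2,3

steps = 6; useful = 96; efficiency = 96/96 = 1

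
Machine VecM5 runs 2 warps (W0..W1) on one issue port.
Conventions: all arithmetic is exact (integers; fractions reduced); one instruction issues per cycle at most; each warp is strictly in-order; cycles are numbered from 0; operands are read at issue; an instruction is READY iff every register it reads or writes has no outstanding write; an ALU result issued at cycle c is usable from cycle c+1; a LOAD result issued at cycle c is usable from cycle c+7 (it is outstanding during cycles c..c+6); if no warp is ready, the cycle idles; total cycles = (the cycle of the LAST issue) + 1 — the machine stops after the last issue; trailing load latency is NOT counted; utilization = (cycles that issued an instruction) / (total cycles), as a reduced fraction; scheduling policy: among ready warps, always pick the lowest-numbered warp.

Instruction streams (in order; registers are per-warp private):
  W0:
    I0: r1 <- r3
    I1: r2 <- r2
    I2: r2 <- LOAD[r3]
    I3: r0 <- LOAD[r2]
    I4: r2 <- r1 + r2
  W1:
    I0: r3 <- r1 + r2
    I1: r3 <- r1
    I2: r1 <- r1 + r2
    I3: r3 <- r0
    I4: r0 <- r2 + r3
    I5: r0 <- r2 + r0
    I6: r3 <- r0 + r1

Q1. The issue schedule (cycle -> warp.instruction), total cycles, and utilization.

cycle 0: W0.I0
cycle 1: W0.I1
cycle 2: W0.I2
cycle 3: W1.I0
cycle 4: W1.I1
cycle 5: W1.I2
cycle 6: W1.I3
cycle 7: W1.I4
cycle 8: W1.I5
cycle 9: W0.I3
cycle 10: W0.I4
cycle 11: W1.I6

Answer: 12 cycles, utilization 1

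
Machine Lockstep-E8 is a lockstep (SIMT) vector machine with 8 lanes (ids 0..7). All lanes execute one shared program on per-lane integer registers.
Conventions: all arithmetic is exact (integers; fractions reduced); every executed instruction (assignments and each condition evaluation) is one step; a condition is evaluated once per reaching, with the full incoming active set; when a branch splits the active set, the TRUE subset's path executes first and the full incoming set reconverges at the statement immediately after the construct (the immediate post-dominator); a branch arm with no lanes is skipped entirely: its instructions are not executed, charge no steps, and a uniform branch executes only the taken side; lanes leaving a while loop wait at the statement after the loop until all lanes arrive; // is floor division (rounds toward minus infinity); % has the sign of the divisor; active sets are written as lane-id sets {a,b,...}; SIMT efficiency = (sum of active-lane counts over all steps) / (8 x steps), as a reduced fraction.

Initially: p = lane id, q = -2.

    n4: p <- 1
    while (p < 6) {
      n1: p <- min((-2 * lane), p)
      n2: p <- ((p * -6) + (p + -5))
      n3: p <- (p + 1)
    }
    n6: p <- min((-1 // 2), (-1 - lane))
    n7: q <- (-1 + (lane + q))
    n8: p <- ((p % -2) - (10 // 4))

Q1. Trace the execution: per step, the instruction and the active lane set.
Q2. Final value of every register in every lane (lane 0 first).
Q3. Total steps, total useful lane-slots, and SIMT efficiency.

step 0: p <- 1                       {0,1,2,3,4,5,6,7}
step 1: eval (p < 6)                 {0,1,2,3,4,5,6,7}
step 2: p <- min((-2 * lane), p)     {0,1,2,3,4,5,6,7}
step 3: p <- ((p * -6) + (p + -5))   {0,1,2,3,4,5,6,7}
step 4: p <- (p + 1)                 {0,1,2,3,4,5,6,7}
step 5: eval (p < 6)                 {0,1,2,3,4,5,6,7}
step 6: p <- min((-2 * lane), p)     {0}
step 7: p <- ((p * -6) + (p + -5))   {0}
step 8: p <- (p + 1)                 {0}
step 9: eval (p < 6)                 {0}
step 10: p <- min((-1 // 2), (-1 - lane)) {0,1,2,3,4,5,6,7}
step 11: q <- (-1 + (lane + q))       {0,1,2,3,4,5,6,7}
step 12: p <- ((p % -2) - (10 // 4))  {0,1,2,3,4,5,6,7}

Answer: 13 steps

p: -3,-2,-3,-2,-3,-2,-3,-2
q: -3,-2,-1,0,1,2,3,4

steps = 13; useful = 76; efficiency = 76/104 = 19/26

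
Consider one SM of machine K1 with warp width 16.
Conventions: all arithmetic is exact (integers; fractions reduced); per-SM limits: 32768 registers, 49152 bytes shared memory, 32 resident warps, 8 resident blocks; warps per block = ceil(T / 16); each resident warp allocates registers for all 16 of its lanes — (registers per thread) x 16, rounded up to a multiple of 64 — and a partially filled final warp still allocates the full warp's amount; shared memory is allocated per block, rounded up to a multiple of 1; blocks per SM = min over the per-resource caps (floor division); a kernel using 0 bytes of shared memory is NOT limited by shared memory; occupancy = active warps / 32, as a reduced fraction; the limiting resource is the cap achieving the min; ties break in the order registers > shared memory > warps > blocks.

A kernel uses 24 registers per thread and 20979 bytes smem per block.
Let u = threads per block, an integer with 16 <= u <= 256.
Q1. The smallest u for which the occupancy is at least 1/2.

Answer: u = 113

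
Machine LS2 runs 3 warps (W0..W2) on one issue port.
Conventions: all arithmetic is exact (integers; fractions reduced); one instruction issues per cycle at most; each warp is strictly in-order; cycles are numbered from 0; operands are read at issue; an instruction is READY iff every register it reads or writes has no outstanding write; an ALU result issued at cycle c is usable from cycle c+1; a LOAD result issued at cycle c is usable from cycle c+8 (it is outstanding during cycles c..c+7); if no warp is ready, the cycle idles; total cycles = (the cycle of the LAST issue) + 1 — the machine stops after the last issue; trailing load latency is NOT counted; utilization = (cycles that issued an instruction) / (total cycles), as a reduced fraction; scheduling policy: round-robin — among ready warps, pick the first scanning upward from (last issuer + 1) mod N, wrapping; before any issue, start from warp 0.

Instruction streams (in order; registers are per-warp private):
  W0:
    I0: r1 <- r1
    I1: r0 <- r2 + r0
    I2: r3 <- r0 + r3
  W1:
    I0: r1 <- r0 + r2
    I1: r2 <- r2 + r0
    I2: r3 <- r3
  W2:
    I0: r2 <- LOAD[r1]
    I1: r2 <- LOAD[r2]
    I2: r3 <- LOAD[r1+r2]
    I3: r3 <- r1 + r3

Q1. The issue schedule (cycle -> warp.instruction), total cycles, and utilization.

cycle 0: W0.I0
cycle 1: W1.I0
cycle 2: W2.I0
cycle 3: W0.I1
cycle 4: W1.I1
cycle 5: W0.I2
cycle 6: W1.I2
cycle 7: idle
cycle 8: idle
cycle 9: idle
cycle 10: W2.I1
cycle 11: idle
cycle 12: idle
cycle 13: idle
cycle 14: idle
cycle 15: idle
cycle 16: idle
cycle 17: idle
cycle 18: W2.I2
cycle 19: idle
cycle 20: idle
cycle 21: idle
cycle 22: idle
cycle 23: idle
cycle 24: idle
cycle 25: idle
cycle 26: W2.I3

Answer: 27 cycles, utilization 10/27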